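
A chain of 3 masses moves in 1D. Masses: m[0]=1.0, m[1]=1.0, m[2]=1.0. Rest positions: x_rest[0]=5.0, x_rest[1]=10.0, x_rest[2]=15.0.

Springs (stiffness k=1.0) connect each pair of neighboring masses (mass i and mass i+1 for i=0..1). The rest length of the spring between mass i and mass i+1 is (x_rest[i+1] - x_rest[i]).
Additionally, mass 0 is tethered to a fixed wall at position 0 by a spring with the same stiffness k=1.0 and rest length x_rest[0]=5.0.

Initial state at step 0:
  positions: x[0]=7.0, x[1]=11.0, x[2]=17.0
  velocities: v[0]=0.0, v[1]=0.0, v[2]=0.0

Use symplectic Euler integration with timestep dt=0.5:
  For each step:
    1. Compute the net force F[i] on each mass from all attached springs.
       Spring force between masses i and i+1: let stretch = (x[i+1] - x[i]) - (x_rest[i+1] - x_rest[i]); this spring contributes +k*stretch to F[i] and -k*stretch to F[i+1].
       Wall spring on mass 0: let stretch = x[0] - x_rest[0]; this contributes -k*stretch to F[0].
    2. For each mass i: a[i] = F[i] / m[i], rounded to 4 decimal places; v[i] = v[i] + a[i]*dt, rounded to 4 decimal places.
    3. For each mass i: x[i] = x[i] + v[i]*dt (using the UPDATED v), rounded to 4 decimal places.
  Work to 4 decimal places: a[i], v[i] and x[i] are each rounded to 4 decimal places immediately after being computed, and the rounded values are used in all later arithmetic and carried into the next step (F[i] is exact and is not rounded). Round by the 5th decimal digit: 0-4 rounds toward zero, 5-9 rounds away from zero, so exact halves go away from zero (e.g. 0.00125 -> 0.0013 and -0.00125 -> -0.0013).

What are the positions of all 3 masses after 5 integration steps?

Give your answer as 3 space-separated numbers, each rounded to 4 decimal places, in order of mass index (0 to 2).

Answer: 5.1534 9.9678 16.2119

Derivation:
Step 0: x=[7.0000 11.0000 17.0000] v=[0.0000 0.0000 0.0000]
Step 1: x=[6.2500 11.5000 16.7500] v=[-1.5000 1.0000 -0.5000]
Step 2: x=[5.2500 12.0000 16.4375] v=[-2.0000 1.0000 -0.6250]
Step 3: x=[4.6250 11.9219 16.2656] v=[-1.2500 -0.1563 -0.3438]
Step 4: x=[4.6680 11.1055 16.2578] v=[0.0860 -1.6329 -0.0157]
Step 5: x=[5.1534 9.9678 16.2119] v=[0.9708 -2.2755 -0.0919]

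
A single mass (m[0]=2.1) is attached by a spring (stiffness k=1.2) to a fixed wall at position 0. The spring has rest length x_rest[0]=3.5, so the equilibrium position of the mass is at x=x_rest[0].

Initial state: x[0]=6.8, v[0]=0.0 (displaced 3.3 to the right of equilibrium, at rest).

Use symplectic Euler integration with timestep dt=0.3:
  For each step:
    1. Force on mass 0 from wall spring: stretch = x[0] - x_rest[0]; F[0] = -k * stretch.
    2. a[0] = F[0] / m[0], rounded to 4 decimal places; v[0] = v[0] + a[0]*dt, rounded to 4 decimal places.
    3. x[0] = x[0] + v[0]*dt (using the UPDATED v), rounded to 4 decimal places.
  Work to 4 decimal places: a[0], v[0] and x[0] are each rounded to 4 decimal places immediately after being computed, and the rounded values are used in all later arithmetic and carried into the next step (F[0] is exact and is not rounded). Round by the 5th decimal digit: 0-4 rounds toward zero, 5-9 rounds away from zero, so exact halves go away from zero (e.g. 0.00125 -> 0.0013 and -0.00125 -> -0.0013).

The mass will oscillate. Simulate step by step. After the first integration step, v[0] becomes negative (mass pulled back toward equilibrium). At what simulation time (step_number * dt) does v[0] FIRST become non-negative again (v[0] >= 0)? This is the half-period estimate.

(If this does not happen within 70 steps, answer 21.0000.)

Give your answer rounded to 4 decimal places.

Answer: 4.2000

Derivation:
Step 0: x=[6.8000] v=[0.0000]
Step 1: x=[6.6303] v=[-0.5657]
Step 2: x=[6.2996] v=[-1.1023]
Step 3: x=[5.8249] v=[-1.5822]
Step 4: x=[5.2307] v=[-1.9808]
Step 5: x=[4.5475] v=[-2.2775]
Step 6: x=[3.8104] v=[-2.4571]
Step 7: x=[3.0573] v=[-2.5103]
Step 8: x=[2.3270] v=[-2.4344]
Step 9: x=[1.6570] v=[-2.2333]
Step 10: x=[1.0818] v=[-1.9174]
Step 11: x=[0.6309] v=[-1.5029]
Step 12: x=[0.3276] v=[-1.0111]
Step 13: x=[0.1874] v=[-0.4673]
Step 14: x=[0.2176] v=[0.1006]
First v>=0 after going negative at step 14, time=4.2000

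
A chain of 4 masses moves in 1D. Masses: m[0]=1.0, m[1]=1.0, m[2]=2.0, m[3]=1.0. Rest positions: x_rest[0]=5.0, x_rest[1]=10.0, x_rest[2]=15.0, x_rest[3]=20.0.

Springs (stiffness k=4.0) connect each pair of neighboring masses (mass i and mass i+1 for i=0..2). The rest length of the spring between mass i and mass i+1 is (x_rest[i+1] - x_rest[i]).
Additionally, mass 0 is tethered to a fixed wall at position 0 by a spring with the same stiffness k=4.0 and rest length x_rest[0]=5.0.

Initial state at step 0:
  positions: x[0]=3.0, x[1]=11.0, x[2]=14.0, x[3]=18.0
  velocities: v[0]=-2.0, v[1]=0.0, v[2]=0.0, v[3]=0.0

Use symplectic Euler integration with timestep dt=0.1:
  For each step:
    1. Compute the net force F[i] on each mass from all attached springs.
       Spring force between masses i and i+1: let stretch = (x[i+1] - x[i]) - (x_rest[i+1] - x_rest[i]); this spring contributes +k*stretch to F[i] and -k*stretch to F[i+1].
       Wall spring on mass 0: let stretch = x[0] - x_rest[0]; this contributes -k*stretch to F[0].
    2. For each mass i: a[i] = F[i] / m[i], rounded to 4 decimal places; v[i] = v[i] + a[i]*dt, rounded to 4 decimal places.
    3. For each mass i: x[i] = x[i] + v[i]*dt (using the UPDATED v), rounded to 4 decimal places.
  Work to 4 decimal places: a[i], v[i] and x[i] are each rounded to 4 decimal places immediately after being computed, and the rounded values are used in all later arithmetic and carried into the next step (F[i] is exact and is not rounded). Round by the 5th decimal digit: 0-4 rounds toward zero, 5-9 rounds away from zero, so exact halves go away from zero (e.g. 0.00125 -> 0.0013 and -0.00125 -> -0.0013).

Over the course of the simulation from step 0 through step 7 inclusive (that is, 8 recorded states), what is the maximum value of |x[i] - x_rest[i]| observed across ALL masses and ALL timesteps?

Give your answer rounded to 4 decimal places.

Answer: 2.3720

Derivation:
Step 0: x=[3.0000 11.0000 14.0000 18.0000] v=[-2.0000 0.0000 0.0000 0.0000]
Step 1: x=[3.0000 10.8000 14.0200 18.0400] v=[0.0000 -2.0000 0.2000 0.4000]
Step 2: x=[3.1920 10.4168 14.0560 18.1192] v=[1.9200 -3.8320 0.3600 0.7920]
Step 3: x=[3.5453 9.8902 14.1005 18.2359] v=[3.5331 -5.2662 0.4448 1.1667]
Step 4: x=[4.0106 9.2782 14.1435 18.3872] v=[4.6529 -6.1200 0.4298 1.5125]
Step 5: x=[4.5262 8.6501 14.1741 18.5687] v=[5.1557 -6.2809 0.3055 1.8150]
Step 6: x=[5.0257 8.0780 14.1821 18.7744] v=[4.9948 -5.7209 0.0796 2.0572]
Step 7: x=[5.4462 7.6280 14.1598 18.9964] v=[4.2054 -4.5002 -0.2228 2.2203]
Max displacement = 2.3720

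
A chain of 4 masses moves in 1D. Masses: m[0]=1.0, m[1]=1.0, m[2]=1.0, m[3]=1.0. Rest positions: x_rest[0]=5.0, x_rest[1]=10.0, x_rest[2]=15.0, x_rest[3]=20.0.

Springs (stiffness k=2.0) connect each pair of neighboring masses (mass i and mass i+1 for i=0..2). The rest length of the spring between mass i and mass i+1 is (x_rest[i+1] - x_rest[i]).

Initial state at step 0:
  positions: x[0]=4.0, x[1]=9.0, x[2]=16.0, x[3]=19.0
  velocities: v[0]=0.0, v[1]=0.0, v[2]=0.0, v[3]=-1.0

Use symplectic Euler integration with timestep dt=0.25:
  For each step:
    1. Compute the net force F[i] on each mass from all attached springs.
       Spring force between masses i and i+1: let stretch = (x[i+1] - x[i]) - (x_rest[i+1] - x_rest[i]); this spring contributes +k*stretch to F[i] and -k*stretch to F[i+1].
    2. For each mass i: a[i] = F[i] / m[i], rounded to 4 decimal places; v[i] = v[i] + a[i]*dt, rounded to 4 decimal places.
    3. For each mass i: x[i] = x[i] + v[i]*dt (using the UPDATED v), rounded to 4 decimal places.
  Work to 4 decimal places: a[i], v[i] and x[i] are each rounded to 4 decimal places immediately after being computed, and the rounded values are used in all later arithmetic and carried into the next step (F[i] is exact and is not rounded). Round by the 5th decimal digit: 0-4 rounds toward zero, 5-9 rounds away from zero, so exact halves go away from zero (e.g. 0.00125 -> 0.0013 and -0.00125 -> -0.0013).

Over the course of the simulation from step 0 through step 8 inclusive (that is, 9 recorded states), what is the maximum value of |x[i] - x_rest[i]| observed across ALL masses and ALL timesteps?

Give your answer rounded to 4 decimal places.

Step 0: x=[4.0000 9.0000 16.0000 19.0000] v=[0.0000 0.0000 0.0000 -1.0000]
Step 1: x=[4.0000 9.2500 15.5000 19.0000] v=[0.0000 1.0000 -2.0000 0.0000]
Step 2: x=[4.0313 9.6250 14.6563 19.1875] v=[0.1250 1.5000 -3.3750 0.7500]
Step 3: x=[4.1368 9.9297 13.7500 19.4336] v=[0.4219 1.2188 -3.6251 0.9844]
Step 4: x=[4.3414 9.9878 13.0766 19.5943] v=[0.8184 0.2325 -2.6935 0.6426]
Step 5: x=[4.6268 9.7262 12.8318 19.5652] v=[1.1416 -1.0463 -0.9791 -0.1163]
Step 6: x=[4.9246 9.2154 13.0405 19.3195] v=[1.1913 -2.0432 0.8348 -0.9830]
Step 7: x=[5.1338 8.6464 13.5560 18.9139] v=[0.8367 -2.2761 2.0618 -1.6225]
Step 8: x=[5.1571 8.2520 14.1275 18.4635] v=[0.0930 -1.5776 2.2860 -1.8015]
Max displacement = 2.1682

Answer: 2.1682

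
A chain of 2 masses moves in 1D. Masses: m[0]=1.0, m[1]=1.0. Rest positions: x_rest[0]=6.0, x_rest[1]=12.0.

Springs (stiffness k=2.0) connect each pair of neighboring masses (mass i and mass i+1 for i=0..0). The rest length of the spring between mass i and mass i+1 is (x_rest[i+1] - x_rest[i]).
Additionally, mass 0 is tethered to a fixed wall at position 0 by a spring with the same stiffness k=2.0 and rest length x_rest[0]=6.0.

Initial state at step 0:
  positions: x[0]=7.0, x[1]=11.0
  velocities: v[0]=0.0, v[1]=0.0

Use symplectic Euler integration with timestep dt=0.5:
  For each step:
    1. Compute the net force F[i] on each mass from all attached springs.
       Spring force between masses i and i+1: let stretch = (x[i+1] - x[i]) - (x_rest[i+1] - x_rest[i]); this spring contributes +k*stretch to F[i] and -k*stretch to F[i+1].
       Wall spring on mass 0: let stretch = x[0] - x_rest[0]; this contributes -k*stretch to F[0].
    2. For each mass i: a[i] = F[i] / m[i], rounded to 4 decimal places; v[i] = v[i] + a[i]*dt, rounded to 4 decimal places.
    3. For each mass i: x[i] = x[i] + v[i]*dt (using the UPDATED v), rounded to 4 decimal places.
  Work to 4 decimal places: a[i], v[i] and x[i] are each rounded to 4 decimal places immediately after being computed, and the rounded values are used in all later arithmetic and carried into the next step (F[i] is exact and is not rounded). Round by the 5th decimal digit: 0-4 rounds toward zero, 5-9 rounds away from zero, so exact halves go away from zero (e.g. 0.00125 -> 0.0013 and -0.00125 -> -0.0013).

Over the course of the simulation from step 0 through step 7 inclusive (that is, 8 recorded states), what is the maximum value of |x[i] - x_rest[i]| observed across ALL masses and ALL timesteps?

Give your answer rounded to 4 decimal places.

Step 0: x=[7.0000 11.0000] v=[0.0000 0.0000]
Step 1: x=[5.5000 12.0000] v=[-3.0000 2.0000]
Step 2: x=[4.5000 12.7500] v=[-2.0000 1.5000]
Step 3: x=[5.3750 12.3750] v=[1.7500 -0.7500]
Step 4: x=[7.0625 11.5000] v=[3.3750 -1.7500]
Step 5: x=[7.4375 11.4063] v=[0.7500 -0.1875]
Step 6: x=[6.0782 12.3282] v=[-2.7187 1.8437]
Step 7: x=[4.8048 13.1251] v=[-2.5469 1.5937]
Max displacement = 1.5000

Answer: 1.5000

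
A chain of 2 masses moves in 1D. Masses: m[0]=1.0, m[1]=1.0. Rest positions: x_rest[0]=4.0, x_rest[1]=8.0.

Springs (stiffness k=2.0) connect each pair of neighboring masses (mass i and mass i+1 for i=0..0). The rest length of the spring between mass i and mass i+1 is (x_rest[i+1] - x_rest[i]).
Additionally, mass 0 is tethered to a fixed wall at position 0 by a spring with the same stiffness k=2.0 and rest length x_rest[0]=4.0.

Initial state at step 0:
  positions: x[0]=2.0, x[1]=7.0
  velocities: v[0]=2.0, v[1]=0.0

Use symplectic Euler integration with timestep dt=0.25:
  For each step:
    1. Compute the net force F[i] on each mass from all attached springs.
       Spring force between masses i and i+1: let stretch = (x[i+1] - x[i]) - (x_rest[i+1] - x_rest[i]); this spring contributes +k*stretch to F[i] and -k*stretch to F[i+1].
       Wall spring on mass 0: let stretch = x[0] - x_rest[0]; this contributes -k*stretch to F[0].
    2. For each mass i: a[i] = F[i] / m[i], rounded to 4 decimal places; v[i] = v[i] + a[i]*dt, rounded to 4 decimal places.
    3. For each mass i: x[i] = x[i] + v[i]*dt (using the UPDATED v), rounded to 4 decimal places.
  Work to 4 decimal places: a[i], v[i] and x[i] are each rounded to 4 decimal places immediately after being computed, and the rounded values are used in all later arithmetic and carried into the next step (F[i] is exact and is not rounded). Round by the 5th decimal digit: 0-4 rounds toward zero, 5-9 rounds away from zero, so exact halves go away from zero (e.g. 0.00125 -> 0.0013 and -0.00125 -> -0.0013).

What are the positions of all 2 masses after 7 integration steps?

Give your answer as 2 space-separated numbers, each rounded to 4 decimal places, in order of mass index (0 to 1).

Answer: 4.5514 9.2413

Derivation:
Step 0: x=[2.0000 7.0000] v=[2.0000 0.0000]
Step 1: x=[2.8750 6.8750] v=[3.5000 -0.5000]
Step 2: x=[3.8906 6.7500] v=[4.0625 -0.5000]
Step 3: x=[4.7773 6.7676] v=[3.5469 0.0703]
Step 4: x=[5.3157 7.0364] v=[2.1534 1.0752]
Step 5: x=[5.4047 7.5901] v=[0.3559 2.2149]
Step 6: x=[5.0913 8.3707] v=[-1.2538 3.1222]
Step 7: x=[4.5514 9.2413] v=[-2.1598 3.4825]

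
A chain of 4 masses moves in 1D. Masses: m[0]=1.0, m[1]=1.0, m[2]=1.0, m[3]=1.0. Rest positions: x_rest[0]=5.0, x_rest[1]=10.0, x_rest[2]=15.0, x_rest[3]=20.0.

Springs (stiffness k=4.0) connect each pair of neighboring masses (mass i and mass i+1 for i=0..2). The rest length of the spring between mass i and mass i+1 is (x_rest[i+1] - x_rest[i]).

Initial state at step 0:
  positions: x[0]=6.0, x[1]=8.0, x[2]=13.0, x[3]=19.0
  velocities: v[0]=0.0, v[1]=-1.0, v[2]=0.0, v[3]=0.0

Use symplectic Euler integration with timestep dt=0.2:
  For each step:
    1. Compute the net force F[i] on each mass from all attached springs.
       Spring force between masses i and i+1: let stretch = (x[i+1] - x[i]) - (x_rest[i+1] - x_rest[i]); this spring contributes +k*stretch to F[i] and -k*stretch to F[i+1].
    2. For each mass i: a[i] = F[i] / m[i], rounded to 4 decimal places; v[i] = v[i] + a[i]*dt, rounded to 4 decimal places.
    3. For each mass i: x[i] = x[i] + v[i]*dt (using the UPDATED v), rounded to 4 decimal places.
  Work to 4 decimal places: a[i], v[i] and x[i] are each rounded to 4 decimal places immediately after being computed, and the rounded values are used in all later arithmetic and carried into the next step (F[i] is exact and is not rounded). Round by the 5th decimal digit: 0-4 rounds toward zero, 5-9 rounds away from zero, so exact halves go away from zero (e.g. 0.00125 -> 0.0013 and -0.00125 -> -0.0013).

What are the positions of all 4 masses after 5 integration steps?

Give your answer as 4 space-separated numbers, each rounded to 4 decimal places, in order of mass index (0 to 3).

Step 0: x=[6.0000 8.0000 13.0000 19.0000] v=[0.0000 -1.0000 0.0000 0.0000]
Step 1: x=[5.5200 8.2800 13.1600 18.8400] v=[-2.4000 1.4000 0.8000 -0.8000]
Step 2: x=[4.6816 8.8992 13.4480 18.5712] v=[-4.1920 3.0960 1.4400 -1.3440]
Step 3: x=[3.7180 9.5714 13.8279 18.2827] v=[-4.8179 3.3610 1.8995 -1.4426]
Step 4: x=[2.8910 9.9881 14.2395 18.0814] v=[-4.1352 2.0835 2.0581 -1.0064]
Step 5: x=[2.3995 9.9495 14.5856 18.0654] v=[-2.4575 -0.1931 1.7305 -0.0799]

Answer: 2.3995 9.9495 14.5856 18.0654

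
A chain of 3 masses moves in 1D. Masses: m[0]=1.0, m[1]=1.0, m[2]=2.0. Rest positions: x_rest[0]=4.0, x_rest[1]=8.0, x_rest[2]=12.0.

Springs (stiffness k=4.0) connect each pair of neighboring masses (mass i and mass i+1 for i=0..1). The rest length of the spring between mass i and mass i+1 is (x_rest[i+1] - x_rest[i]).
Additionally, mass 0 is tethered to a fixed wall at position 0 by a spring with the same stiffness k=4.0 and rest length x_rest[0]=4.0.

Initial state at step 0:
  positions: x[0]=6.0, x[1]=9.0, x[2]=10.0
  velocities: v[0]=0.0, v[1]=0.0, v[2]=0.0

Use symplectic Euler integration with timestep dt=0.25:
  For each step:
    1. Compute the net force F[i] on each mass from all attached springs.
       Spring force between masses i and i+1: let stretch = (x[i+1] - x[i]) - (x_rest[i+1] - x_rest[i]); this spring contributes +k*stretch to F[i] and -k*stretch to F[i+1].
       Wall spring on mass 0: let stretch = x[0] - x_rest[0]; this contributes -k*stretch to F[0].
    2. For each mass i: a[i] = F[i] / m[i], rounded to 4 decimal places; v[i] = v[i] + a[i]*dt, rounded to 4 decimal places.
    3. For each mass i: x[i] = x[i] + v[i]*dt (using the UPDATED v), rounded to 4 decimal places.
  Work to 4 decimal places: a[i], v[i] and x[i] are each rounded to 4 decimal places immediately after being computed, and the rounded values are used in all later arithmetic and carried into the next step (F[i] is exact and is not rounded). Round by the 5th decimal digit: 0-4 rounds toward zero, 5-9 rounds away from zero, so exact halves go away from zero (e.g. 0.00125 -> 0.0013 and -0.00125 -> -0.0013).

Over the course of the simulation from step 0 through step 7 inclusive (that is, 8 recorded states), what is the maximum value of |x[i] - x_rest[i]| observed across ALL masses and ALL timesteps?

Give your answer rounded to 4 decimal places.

Step 0: x=[6.0000 9.0000 10.0000] v=[0.0000 0.0000 0.0000]
Step 1: x=[5.2500 8.5000 10.3750] v=[-3.0000 -2.0000 1.5000]
Step 2: x=[4.0000 7.6563 11.0156] v=[-5.0000 -3.3750 2.5625]
Step 3: x=[2.6641 6.7383 11.7363] v=[-5.3437 -3.6720 2.8829]
Step 4: x=[1.6807 6.0513 12.3323] v=[-3.9336 -2.7482 2.3839]
Step 5: x=[1.3698 5.8419 12.6432] v=[-1.2437 -0.8378 1.2434]
Step 6: x=[1.8345 6.2148 12.6039] v=[1.8586 1.4914 -0.1573]
Step 7: x=[2.9356 7.0899 12.2659] v=[4.4044 3.5002 -1.3519]
Max displacement = 2.6302

Answer: 2.6302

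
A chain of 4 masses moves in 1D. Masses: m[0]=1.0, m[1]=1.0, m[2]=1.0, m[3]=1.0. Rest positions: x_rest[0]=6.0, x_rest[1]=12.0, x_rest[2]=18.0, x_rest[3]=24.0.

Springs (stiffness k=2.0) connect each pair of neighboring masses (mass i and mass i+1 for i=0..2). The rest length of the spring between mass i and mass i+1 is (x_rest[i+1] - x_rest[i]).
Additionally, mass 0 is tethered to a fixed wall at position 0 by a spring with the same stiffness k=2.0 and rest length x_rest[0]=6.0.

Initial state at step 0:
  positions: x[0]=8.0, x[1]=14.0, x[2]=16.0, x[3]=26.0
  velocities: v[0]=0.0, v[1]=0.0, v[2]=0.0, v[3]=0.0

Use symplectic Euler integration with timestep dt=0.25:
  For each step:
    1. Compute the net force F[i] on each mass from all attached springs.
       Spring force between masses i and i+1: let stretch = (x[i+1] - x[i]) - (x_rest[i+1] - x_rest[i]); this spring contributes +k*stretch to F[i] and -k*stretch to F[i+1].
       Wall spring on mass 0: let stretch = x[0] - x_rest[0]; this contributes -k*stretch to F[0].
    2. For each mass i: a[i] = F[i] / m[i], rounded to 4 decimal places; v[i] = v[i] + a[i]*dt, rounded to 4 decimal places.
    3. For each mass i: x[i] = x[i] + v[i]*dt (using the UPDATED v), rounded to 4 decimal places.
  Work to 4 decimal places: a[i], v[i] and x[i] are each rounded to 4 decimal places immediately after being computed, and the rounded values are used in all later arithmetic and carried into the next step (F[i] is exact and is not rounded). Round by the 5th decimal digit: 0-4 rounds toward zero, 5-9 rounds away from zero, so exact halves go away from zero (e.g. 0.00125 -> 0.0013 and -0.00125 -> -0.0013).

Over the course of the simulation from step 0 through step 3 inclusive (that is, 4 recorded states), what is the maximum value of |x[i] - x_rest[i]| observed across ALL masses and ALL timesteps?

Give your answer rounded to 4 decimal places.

Step 0: x=[8.0000 14.0000 16.0000 26.0000] v=[0.0000 0.0000 0.0000 0.0000]
Step 1: x=[7.7500 13.5000 17.0000 25.5000] v=[-1.0000 -2.0000 4.0000 -2.0000]
Step 2: x=[7.2500 12.7188 18.6250 24.6875] v=[-2.0000 -3.1250 6.5000 -3.2500]
Step 3: x=[6.5274 11.9922 20.2696 23.8672] v=[-2.8906 -2.9063 6.5782 -3.2813]
Max displacement = 2.2696

Answer: 2.2696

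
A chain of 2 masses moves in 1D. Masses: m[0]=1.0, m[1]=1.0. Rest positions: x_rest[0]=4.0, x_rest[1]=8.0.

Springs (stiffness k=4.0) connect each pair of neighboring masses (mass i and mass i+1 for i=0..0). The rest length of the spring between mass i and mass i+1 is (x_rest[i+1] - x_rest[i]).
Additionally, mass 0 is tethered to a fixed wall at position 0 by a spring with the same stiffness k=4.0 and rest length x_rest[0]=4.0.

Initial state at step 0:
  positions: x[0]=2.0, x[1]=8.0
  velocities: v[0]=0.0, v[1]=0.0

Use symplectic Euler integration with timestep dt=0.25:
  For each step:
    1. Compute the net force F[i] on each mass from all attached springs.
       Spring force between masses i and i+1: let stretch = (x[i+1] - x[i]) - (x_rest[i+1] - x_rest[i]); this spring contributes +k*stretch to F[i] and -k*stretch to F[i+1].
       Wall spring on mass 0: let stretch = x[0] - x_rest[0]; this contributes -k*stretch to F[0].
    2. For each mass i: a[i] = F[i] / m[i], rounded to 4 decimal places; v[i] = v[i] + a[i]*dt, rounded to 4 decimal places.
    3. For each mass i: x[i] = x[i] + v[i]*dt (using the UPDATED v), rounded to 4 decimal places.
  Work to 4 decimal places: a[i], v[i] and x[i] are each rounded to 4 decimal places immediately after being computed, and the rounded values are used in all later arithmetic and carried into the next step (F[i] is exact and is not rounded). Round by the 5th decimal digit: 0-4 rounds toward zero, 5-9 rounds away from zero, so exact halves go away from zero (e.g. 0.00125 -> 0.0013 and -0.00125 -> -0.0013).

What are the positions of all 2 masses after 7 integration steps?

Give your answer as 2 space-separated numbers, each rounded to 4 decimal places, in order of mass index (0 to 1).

Step 0: x=[2.0000 8.0000] v=[0.0000 0.0000]
Step 1: x=[3.0000 7.5000] v=[4.0000 -2.0000]
Step 2: x=[4.3750 6.8750] v=[5.5000 -2.5000]
Step 3: x=[5.2813 6.6250] v=[3.6250 -1.0000]
Step 4: x=[5.2032 7.0391] v=[-0.3126 1.6563]
Step 5: x=[4.2832 7.9942] v=[-3.6799 3.8204]
Step 6: x=[3.2202 9.0216] v=[-4.2521 4.1094]
Step 7: x=[2.8025 9.5986] v=[-1.6709 2.3080]

Answer: 2.8025 9.5986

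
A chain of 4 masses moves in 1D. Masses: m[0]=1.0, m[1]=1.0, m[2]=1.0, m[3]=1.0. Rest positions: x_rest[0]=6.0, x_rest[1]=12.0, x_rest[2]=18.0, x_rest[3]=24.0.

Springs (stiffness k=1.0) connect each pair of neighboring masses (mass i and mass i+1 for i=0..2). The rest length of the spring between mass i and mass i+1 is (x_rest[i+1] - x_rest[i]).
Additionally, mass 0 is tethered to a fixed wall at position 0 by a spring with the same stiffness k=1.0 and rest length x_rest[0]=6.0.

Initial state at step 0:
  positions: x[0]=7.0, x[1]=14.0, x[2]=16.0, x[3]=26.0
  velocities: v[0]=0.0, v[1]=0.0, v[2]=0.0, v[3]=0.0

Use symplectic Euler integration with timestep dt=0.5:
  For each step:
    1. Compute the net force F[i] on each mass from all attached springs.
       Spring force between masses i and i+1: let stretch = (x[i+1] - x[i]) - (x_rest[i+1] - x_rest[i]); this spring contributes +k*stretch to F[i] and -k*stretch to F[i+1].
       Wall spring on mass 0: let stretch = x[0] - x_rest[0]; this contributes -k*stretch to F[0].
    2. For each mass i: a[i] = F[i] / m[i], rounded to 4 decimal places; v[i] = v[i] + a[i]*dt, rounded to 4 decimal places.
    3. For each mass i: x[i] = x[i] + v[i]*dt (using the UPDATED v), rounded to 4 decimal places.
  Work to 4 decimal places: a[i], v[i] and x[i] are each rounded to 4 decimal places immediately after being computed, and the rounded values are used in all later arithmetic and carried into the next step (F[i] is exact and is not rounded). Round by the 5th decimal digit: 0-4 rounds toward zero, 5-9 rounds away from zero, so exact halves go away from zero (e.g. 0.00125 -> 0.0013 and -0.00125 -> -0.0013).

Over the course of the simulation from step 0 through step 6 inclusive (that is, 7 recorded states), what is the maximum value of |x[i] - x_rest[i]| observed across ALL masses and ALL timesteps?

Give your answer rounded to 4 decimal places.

Step 0: x=[7.0000 14.0000 16.0000 26.0000] v=[0.0000 0.0000 0.0000 0.0000]
Step 1: x=[7.0000 12.7500 18.0000 25.0000] v=[0.0000 -2.5000 4.0000 -2.0000]
Step 2: x=[6.6875 11.3750 20.4375 23.7500] v=[-0.6250 -2.7500 4.8750 -2.5000]
Step 3: x=[5.8750 11.0938 21.4375 23.1719] v=[-1.6250 -0.5625 2.0000 -1.1563]
Step 4: x=[4.8985 12.0938 20.2852 23.6602] v=[-1.9531 2.0000 -2.3047 0.9765]
Step 5: x=[4.4962 13.3429 17.9288 24.8047] v=[-0.8047 2.4981 -4.7129 2.2890]
Step 6: x=[5.1815 13.5268 16.1449 25.7303] v=[1.3706 0.3677 -3.5679 1.8511]
Max displacement = 3.4375

Answer: 3.4375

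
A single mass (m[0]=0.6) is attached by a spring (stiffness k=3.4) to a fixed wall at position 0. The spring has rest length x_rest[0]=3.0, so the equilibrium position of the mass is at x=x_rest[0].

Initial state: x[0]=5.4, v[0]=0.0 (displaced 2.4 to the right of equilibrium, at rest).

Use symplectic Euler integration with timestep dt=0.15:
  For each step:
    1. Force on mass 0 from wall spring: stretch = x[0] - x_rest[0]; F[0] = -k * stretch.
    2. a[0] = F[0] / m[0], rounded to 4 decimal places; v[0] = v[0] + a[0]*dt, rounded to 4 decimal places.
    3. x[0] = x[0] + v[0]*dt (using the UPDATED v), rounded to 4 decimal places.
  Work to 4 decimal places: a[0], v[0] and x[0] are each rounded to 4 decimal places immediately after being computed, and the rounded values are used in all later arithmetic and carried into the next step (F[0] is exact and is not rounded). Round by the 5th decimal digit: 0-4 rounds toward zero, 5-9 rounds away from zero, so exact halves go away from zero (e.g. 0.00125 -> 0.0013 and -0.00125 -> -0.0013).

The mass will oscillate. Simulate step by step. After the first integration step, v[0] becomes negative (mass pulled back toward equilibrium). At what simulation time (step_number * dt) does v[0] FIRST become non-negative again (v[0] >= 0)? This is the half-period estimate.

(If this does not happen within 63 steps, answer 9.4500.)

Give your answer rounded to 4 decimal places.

Answer: 1.3500

Derivation:
Step 0: x=[5.4000] v=[0.0000]
Step 1: x=[5.0940] v=[-2.0400]
Step 2: x=[4.5210] v=[-3.8199]
Step 3: x=[3.7541] v=[-5.1128]
Step 4: x=[2.8910] v=[-5.7538]
Step 5: x=[2.0418] v=[-5.6611]
Step 6: x=[1.3148] v=[-4.8466]
Step 7: x=[0.8027] v=[-3.4142]
Step 8: x=[0.5707] v=[-1.5465]
Step 9: x=[0.6485] v=[0.5184]
First v>=0 after going negative at step 9, time=1.3500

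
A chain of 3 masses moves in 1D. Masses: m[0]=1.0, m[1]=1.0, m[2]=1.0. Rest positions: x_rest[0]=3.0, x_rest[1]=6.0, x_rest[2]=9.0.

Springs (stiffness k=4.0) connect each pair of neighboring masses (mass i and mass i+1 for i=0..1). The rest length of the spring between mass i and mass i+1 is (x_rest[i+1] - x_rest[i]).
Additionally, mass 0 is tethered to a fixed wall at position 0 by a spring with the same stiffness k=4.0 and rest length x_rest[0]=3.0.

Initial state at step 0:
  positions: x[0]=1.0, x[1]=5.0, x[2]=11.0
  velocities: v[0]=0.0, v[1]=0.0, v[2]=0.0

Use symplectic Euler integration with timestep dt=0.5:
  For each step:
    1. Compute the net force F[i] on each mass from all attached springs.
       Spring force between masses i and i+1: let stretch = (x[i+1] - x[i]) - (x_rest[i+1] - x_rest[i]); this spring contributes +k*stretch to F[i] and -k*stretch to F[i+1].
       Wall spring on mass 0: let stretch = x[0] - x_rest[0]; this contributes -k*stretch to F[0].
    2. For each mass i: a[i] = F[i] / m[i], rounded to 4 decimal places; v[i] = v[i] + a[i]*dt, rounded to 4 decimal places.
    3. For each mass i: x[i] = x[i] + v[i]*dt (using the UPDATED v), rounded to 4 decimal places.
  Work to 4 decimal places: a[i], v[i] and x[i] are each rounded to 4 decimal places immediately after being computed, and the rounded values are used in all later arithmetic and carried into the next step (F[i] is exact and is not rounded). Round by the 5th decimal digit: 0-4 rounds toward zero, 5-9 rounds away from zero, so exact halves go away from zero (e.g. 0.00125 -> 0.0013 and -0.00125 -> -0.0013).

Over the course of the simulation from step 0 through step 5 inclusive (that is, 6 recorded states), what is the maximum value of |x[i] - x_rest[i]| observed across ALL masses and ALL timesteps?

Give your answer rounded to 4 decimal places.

Step 0: x=[1.0000 5.0000 11.0000] v=[0.0000 0.0000 0.0000]
Step 1: x=[4.0000 7.0000 8.0000] v=[6.0000 4.0000 -6.0000]
Step 2: x=[6.0000 7.0000 7.0000] v=[4.0000 0.0000 -2.0000]
Step 3: x=[3.0000 6.0000 9.0000] v=[-6.0000 -2.0000 4.0000]
Step 4: x=[0.0000 5.0000 11.0000] v=[-6.0000 -2.0000 4.0000]
Step 5: x=[2.0000 5.0000 10.0000] v=[4.0000 0.0000 -2.0000]
Max displacement = 3.0000

Answer: 3.0000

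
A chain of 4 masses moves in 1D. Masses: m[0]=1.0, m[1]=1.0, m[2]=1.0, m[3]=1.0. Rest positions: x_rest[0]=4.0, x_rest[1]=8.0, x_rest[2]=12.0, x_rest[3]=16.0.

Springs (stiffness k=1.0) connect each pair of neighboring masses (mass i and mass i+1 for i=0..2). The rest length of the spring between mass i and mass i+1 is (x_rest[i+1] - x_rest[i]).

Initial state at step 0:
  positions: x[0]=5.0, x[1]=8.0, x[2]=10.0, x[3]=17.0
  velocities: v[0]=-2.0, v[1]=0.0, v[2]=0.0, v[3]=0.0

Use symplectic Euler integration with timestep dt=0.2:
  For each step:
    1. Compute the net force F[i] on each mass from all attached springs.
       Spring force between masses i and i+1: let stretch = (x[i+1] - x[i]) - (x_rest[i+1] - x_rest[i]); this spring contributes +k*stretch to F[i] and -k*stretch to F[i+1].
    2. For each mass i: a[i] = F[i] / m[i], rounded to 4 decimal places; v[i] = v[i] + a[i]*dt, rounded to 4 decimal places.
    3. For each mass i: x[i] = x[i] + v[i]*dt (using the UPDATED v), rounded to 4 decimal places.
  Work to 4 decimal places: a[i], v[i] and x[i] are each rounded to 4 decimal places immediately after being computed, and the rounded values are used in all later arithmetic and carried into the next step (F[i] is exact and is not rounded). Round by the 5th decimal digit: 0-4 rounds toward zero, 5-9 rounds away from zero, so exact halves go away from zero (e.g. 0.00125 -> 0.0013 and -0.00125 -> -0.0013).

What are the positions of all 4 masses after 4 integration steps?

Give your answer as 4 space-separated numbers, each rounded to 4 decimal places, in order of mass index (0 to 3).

Answer: 3.1550 7.5839 11.6787 15.9823

Derivation:
Step 0: x=[5.0000 8.0000 10.0000 17.0000] v=[-2.0000 0.0000 0.0000 0.0000]
Step 1: x=[4.5600 7.9600 10.2000 16.8800] v=[-2.2000 -0.2000 1.0000 -0.6000]
Step 2: x=[4.0960 7.8736 10.5776 16.6528] v=[-2.3200 -0.4320 1.8880 -1.1360]
Step 3: x=[3.6231 7.7443 11.0900 16.3426] v=[-2.3645 -0.6467 2.5622 -1.5510]
Step 4: x=[3.1550 7.5839 11.6787 15.9823] v=[-2.3403 -0.8018 2.9436 -1.8015]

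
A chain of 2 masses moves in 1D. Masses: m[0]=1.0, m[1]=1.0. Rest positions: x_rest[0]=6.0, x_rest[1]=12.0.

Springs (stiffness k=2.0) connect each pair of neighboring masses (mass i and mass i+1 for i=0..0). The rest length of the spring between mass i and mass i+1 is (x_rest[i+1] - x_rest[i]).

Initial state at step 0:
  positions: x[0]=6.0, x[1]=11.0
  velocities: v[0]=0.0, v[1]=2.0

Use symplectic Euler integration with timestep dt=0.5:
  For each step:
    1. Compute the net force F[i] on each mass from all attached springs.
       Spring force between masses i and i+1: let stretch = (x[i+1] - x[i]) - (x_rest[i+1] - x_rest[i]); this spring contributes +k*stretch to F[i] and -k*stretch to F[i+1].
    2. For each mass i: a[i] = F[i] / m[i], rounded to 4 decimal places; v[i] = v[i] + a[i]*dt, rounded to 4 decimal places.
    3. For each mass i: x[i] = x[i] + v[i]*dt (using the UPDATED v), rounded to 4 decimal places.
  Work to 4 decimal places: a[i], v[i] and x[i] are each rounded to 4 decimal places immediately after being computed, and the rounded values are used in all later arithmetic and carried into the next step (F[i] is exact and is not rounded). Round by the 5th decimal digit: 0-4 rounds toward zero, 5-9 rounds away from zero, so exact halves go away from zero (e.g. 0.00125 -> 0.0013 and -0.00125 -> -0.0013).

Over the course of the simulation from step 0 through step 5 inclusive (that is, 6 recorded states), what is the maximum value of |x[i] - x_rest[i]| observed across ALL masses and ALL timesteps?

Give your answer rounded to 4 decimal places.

Answer: 3.0000

Derivation:
Step 0: x=[6.0000 11.0000] v=[0.0000 2.0000]
Step 1: x=[5.5000 12.5000] v=[-1.0000 3.0000]
Step 2: x=[5.5000 13.5000] v=[0.0000 2.0000]
Step 3: x=[6.5000 13.5000] v=[2.0000 0.0000]
Step 4: x=[8.0000 13.0000] v=[3.0000 -1.0000]
Step 5: x=[9.0000 13.0000] v=[2.0000 0.0000]
Max displacement = 3.0000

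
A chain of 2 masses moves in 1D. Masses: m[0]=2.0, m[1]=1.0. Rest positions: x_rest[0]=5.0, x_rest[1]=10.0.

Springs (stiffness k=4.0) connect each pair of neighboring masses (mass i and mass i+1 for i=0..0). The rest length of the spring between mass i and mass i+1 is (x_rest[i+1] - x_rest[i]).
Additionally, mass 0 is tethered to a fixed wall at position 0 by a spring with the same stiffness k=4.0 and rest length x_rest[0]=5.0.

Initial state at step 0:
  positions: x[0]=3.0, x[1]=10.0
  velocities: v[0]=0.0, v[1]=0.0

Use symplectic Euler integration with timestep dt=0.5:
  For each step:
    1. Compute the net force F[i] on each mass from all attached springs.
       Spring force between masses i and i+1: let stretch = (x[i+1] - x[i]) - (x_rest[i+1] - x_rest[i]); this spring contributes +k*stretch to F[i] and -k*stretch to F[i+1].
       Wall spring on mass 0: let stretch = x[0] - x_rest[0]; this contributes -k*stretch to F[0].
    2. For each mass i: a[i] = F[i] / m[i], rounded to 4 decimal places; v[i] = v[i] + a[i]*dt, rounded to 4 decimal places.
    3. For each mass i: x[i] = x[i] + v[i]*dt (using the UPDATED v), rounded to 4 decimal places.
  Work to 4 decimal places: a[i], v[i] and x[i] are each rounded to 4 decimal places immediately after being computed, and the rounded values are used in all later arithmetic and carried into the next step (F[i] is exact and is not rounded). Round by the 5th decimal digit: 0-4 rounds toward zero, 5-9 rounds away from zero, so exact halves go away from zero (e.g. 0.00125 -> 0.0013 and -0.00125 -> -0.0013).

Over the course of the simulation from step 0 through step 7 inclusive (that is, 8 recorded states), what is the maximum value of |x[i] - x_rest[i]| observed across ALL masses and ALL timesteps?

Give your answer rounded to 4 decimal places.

Step 0: x=[3.0000 10.0000] v=[0.0000 0.0000]
Step 1: x=[5.0000 8.0000] v=[4.0000 -4.0000]
Step 2: x=[6.0000 8.0000] v=[2.0000 0.0000]
Step 3: x=[5.0000 11.0000] v=[-2.0000 6.0000]
Step 4: x=[4.5000 13.0000] v=[-1.0000 4.0000]
Step 5: x=[6.0000 11.5000] v=[3.0000 -3.0000]
Step 6: x=[7.2500 9.5000] v=[2.5000 -4.0000]
Step 7: x=[6.0000 10.2500] v=[-2.5000 1.5000]
Max displacement = 3.0000

Answer: 3.0000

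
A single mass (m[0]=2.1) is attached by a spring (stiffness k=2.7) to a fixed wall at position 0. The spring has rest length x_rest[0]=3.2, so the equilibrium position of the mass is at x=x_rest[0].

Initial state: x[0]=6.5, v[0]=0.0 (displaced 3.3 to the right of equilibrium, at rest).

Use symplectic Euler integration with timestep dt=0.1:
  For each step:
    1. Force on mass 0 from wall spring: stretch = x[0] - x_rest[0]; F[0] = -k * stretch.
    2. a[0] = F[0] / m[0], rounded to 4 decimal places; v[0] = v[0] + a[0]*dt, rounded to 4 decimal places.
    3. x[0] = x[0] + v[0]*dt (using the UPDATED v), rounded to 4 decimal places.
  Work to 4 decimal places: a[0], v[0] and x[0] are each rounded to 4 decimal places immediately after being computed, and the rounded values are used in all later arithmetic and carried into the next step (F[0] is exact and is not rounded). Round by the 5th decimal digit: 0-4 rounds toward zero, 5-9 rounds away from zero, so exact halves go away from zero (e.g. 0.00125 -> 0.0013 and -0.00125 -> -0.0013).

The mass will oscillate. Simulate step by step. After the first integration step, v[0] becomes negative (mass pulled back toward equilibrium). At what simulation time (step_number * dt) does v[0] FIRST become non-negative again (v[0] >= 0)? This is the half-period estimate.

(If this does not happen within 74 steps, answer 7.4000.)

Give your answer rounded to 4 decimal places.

Answer: 2.8000

Derivation:
Step 0: x=[6.5000] v=[0.0000]
Step 1: x=[6.4576] v=[-0.4243]
Step 2: x=[6.3733] v=[-0.8431]
Step 3: x=[6.2482] v=[-1.2511]
Step 4: x=[6.0839] v=[-1.6430]
Step 5: x=[5.8825] v=[-2.0138]
Step 6: x=[5.6466] v=[-2.3587]
Step 7: x=[5.3793] v=[-2.6733]
Step 8: x=[5.0840] v=[-2.9535]
Step 9: x=[4.7644] v=[-3.1957]
Step 10: x=[4.4247] v=[-3.3968]
Step 11: x=[4.0693] v=[-3.5543]
Step 12: x=[3.7027] v=[-3.6661]
Step 13: x=[3.3296] v=[-3.7307]
Step 14: x=[2.9549] v=[-3.7474]
Step 15: x=[2.5833] v=[-3.7159]
Step 16: x=[2.2196] v=[-3.6366]
Step 17: x=[1.8685] v=[-3.5106]
Step 18: x=[1.5346] v=[-3.3394]
Step 19: x=[1.2221] v=[-3.1253]
Step 20: x=[0.9350] v=[-2.8710]
Step 21: x=[0.6770] v=[-2.5798]
Step 22: x=[0.4515] v=[-2.2554]
Step 23: x=[0.2613] v=[-1.9020]
Step 24: x=[0.1089] v=[-1.5242]
Step 25: x=[-0.0038] v=[-1.1268]
Step 26: x=[-0.0753] v=[-0.7149]
Step 27: x=[-0.1047] v=[-0.2938]
Step 28: x=[-0.0916] v=[0.1311]
First v>=0 after going negative at step 28, time=2.8000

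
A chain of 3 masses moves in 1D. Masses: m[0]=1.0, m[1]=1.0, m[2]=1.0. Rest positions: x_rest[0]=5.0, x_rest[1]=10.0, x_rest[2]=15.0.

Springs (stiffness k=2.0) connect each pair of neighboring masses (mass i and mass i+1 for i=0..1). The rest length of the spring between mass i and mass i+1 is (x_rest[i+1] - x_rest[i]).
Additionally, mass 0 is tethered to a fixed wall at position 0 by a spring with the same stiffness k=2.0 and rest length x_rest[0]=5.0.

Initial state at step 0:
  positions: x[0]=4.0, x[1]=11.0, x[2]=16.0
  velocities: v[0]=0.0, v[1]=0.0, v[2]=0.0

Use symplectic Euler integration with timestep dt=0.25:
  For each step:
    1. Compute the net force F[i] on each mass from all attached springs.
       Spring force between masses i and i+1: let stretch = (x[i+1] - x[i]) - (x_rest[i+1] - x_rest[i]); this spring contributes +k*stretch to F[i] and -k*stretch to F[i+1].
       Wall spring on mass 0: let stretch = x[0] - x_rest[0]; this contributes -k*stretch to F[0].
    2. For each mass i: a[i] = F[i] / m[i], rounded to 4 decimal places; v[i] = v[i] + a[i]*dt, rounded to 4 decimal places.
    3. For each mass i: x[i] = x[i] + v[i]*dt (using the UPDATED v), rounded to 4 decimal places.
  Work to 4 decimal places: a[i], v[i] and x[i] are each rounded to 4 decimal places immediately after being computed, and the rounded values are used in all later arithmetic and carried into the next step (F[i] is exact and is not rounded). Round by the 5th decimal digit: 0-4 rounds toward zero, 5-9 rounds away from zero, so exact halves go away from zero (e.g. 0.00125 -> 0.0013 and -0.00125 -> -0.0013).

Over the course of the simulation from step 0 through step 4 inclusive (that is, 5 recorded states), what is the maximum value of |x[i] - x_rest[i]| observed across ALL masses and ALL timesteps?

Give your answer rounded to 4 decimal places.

Step 0: x=[4.0000 11.0000 16.0000] v=[0.0000 0.0000 0.0000]
Step 1: x=[4.3750 10.7500 16.0000] v=[1.5000 -1.0000 0.0000]
Step 2: x=[5.0000 10.3594 15.9688] v=[2.5000 -1.5625 -0.1250]
Step 3: x=[5.6699 10.0000 15.8614] v=[2.6797 -1.4375 -0.4297]
Step 4: x=[6.1724 9.8320 15.6463] v=[2.0098 -0.6719 -0.8604]
Max displacement = 1.1724

Answer: 1.1724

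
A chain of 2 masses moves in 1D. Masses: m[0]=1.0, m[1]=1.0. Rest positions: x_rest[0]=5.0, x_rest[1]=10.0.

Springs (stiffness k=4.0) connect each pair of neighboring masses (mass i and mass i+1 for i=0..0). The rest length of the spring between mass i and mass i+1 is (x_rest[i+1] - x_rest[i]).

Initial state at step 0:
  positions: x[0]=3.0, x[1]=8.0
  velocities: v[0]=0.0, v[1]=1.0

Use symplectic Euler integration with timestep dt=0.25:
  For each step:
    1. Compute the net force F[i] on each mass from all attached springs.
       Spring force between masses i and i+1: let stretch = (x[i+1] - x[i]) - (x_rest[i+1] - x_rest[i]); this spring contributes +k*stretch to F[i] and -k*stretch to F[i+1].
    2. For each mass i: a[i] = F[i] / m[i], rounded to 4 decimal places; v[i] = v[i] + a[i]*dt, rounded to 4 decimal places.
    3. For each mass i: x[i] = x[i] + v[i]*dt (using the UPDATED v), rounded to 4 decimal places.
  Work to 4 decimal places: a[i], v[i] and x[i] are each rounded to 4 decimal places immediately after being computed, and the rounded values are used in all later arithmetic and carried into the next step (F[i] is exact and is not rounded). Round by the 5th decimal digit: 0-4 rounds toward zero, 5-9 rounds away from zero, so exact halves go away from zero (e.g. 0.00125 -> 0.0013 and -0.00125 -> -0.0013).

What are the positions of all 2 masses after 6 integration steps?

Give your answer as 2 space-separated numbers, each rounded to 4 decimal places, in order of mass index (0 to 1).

Answer: 3.9258 8.5743

Derivation:
Step 0: x=[3.0000 8.0000] v=[0.0000 1.0000]
Step 1: x=[3.0000 8.2500] v=[0.0000 1.0000]
Step 2: x=[3.0625 8.4375] v=[0.2500 0.7500]
Step 3: x=[3.2188 8.5313] v=[0.6250 0.3750]
Step 4: x=[3.4532 8.5469] v=[0.9375 0.0625]
Step 5: x=[3.7110 8.5391] v=[1.0312 -0.0312]
Step 6: x=[3.9258 8.5743] v=[0.8593 0.1407]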